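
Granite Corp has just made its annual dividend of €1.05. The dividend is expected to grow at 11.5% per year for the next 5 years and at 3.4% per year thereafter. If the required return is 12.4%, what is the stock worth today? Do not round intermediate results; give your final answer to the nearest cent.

€16.71

D_1 = 1.17075
D_2 = 1.30539
D_3 = 1.45551
D_4 = 1.62289
D_5 = 1.80952
Terminal value at year 5: TV = D_5×(1+g_2)/(r−g_2) = 1.87104/0.09 = 20.78939
P_0 = D_1/(1+r)^1 + D_2/(1+r)^2 + D_3/(1+r)^3 + D_4/(1+r)^4 + D_5/(1+r)^5 + TV/(1+r)^5
    = 1.04159 + 1.03325 + 1.02498 + 1.01677 + 1.00863 + 11.58804 = 16.71327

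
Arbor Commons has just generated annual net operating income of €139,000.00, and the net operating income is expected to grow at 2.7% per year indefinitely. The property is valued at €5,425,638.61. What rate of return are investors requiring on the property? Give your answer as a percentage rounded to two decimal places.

D₁ = €139,000.00 × 1.027 = €142,753.0000
P = D₁/(r − g) ⇒ r = D₁/P + g = €142,753.0000/€5,425,638.61 + 0.027 = 0.026311 + 0.027 = 0.053311

5.33%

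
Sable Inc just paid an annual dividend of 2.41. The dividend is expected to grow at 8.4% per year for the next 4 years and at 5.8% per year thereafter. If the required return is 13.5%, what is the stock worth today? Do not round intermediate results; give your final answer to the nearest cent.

36.16

D_1 = 2.61244
D_2 = 2.83188
D_3 = 3.06976
D_4 = 3.32762
Terminal value at year 4: TV = D_4×(1+g_2)/(r−g_2) = 3.52063/0.077 = 45.72241
P_0 = D_1/(1+r)^1 + D_2/(1+r)^2 + D_3/(1+r)^3 + D_4/(1+r)^4 + TV/(1+r)^4
    = 2.30171 + 2.19828 + 2.09951 + 2.00517 + 27.55153 = 36.15619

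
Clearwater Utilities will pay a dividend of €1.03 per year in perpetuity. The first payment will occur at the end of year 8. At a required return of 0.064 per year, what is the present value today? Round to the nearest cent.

€10.42

Value at end of year 7: C / r = €1.03 / 0.064 = €16.0938
Discount to today: PV = €16.0938 / (1 + 0.064)^7 = €16.0938 / 1.543801 = €10.42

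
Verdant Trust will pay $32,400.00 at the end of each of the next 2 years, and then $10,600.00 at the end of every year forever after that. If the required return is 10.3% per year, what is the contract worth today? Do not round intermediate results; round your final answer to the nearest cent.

PV of 2-year annuity: $32,400.00 × [1 − (1+0.103)^−2] / 0.103 = 56005.83261
Perpetuity value at year 2: $10,600.00 / 0.103 = 102912.62136
PV of perpetuity: 102912.62136 / (1+0.103)^2 = 84589.72551
Total PV = 56005.83261 + 84589.72551 = 140595.55811

$140595.56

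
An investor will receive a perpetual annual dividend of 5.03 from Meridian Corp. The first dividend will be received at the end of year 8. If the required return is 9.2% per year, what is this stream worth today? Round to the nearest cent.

Value at end of year 7: C / r = 5.03 / 0.092 = 54.6739
Discount to today: PV = 54.6739 / (1 + 0.092)^7 = 54.6739 / 1.851648 = 29.53

29.53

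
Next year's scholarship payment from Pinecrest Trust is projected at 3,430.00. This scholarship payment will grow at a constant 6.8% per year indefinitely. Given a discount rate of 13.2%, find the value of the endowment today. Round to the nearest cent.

53593.75

Growing perpetuity: P = D₁ / (r − g) = 3,430.0000 / (0.132 − 0.068) = 53,593.75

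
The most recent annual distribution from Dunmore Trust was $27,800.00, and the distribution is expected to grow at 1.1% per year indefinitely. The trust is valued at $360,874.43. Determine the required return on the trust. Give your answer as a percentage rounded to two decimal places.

8.89%

D₁ = $27,800.00 × 1.011 = $28,105.8000
P = D₁/(r − g) ⇒ r = D₁/P + g = $28,105.8000/$360,874.43 + 0.011 = 0.077882 + 0.011 = 0.088882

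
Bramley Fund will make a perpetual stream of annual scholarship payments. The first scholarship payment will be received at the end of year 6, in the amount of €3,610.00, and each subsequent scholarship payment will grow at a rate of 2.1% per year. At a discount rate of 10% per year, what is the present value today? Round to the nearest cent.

€28373.75

Value at end of year 5: C₁ / (r − g) = €3,610.00 / (0.1 − 0.021) = €45,696.2025
Discount to today: PV = €45,696.2025 / (1 + 0.1)^5 = €45,696.2025 / 1.610510 = €28,373.75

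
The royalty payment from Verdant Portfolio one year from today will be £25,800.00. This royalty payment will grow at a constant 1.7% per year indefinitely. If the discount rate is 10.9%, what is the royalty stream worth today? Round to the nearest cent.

Growing perpetuity: P = D₁ / (r − g) = £25,800.0000 / (0.109 − 0.017) = £280,434.78

£280434.78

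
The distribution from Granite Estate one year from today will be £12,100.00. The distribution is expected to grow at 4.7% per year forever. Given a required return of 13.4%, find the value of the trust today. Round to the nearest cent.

£139080.46

Growing perpetuity: P = D₁ / (r − g) = £12,100.0000 / (0.134 − 0.047) = £139,080.46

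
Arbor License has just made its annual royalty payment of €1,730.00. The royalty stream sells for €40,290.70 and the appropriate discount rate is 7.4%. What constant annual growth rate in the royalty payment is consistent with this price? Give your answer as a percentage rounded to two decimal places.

P = D₀(1+g)/(r−g) ⇒ P(r−g) = D₀(1+g) ⇒ g(P+D₀) = P·r − D₀
g = (P·r − D₀)/(P + D₀) = (€40,290.70×0.074 − €1,730.00) / (€40,290.70 + €1,730.00) = 0.029783

2.98%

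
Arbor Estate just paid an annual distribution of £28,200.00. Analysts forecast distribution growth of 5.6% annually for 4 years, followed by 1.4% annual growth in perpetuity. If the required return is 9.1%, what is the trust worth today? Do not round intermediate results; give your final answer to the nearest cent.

£429990.37

D_1 = 29779.20000
D_2 = 31446.83520
D_3 = 33207.85797
D_4 = 35067.49802
Terminal value at year 4: TV = D_4×(1+g_2)/(r−g_2) = 35558.44299/0.077 = 461797.96091
P_0 = D_1/(1+r)^1 + D_2/(1+r)^2 + D_3/(1+r)^3 + D_4/(1+r)^4 + TV/(1+r)^4
    = 27295.32539 + 26419.67334 + 25572.11278 + 24751.74253 + 325951.51848 = 429990.37251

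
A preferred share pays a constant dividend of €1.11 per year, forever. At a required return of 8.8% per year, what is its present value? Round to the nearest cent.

€12.61

Level perpetuity: PV = C / r = €1.11 / 0.088 = €12.61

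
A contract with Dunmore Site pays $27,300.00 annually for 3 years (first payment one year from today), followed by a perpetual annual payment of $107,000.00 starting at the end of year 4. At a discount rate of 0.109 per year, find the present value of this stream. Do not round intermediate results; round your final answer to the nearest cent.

$786548.07

PV of 3-year annuity: $27,300.00 × [1 − (1+0.109)^−3] / 0.109 = 66829.61349
Perpetuity value at year 3: $107,000.00 / 0.109 = 981651.37615
PV of perpetuity: 981651.37615 / (1+0.109)^3 = 719718.45881
Total PV = 66829.61349 + 719718.45881 = 786548.07230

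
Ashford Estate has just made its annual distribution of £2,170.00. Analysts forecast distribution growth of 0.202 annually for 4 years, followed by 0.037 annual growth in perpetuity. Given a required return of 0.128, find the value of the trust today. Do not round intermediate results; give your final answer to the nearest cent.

£42084.50

D_1 = 2608.34000
D_2 = 3135.22468
D_3 = 3768.54007
D_4 = 4529.78516
Terminal value at year 4: TV = D_4×(1+g_2)/(r−g_2) = 4697.38721/0.091 = 51619.63966
P_0 = D_1/(1+r)^1 + D_2/(1+r)^2 + D_3/(1+r)^3 + D_4/(1+r)^4 + TV/(1+r)^4
    = 2312.35816 + 2464.05541 + 2625.70444 + 2797.95810 + 31884.42358 = 42084.49968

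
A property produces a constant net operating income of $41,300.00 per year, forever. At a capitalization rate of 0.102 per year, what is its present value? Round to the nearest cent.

Level perpetuity: PV = C / r = $41,300.00 / 0.102 = $404,901.96

$404901.96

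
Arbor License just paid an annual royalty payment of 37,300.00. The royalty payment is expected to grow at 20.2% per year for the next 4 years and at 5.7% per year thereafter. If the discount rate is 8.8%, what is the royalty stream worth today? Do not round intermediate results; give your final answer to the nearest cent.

D_1 = 44834.60000
D_2 = 53891.18920
D_3 = 64777.20942
D_4 = 77862.20572
Terminal value at year 4: TV = D_4×(1+g_2)/(r−g_2) = 82300.35145/0.031 = 2654850.04668
P_0 = D_1/(1+r)^1 + D_2/(1+r)^2 + D_3/(1+r)^3 + D_4/(1+r)^4 + TV/(1+r)^4
    = 41208.27206 + 45526.05056 + 50296.24336 + 55566.25416 + 1894630.02076 = 2087226.84091

2087226.84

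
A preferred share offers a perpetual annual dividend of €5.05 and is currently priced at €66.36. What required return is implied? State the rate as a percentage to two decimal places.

P = C/r ⇒ r = C/P = €5.05/€66.36 = 0.076100

7.61%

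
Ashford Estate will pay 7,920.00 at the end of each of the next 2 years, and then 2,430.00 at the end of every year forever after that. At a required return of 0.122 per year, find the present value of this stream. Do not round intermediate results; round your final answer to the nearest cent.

PV of 2-year annuity: 7,920.00 × [1 − (1+0.122)^−2] / 0.122 = 13350.11010
Perpetuity value at year 2: 2,430.00 / 0.122 = 19918.03279
PV of perpetuity: 19918.03279 / (1+0.122)^2 = 15821.97628
Total PV = 13350.11010 + 15821.97628 = 29172.08638

29172.09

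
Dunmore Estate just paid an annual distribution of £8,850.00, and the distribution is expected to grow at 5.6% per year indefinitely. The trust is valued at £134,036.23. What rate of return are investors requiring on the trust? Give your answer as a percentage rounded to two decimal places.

D₁ = £8,850.00 × 1.056 = £9,345.6000
P = D₁/(r − g) ⇒ r = D₁/P + g = £9,345.6000/£134,036.23 + 0.056 = 0.069724 + 0.056 = 0.125724

12.57%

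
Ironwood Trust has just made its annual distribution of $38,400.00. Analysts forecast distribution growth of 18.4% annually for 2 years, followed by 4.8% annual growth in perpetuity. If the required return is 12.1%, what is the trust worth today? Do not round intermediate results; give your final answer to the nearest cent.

$698376.68

D_1 = 45465.60000
D_2 = 53831.27040
Terminal value at year 2: TV = D_2×(1+g_2)/(r−g_2) = 56415.17138/0.073 = 772810.56684
P_0 = D_1/(1+r)^1 + D_2/(1+r)^2 + TV/(1+r)^2
    = 40558.07315 + 42837.42962 + 614981.18145 = 698376.68422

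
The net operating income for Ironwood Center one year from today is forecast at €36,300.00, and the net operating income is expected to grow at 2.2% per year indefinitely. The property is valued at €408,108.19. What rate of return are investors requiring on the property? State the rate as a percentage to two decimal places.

P = D₁/(r − g) ⇒ r = D₁/P + g = €36,300.0000/€408,108.19 + 0.022 = 0.088947 + 0.022 = 0.110947

11.09%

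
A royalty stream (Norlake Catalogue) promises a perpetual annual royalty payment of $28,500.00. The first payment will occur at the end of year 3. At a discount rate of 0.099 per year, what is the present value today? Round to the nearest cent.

Value at end of year 2: C / r = $28,500.00 / 0.099 = $287,878.7879
Discount to today: PV = $287,878.7879 / (1 + 0.099)^2 = $287,878.7879 / 1.207801 = $238,349.52

$238349.52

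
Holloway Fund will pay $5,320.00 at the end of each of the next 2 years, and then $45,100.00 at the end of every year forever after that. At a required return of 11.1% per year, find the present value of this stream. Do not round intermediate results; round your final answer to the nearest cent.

PV of 2-year annuity: $5,320.00 × [1 − (1+0.111)^−2] / 0.111 = 9098.54082
Perpetuity value at year 2: $45,100.00 / 0.111 = 406306.30631
PV of perpetuity: 406306.30631 / (1+0.111)^2 = 329173.93960
Total PV = 9098.54082 + 329173.93960 = 338272.48042

$338272.48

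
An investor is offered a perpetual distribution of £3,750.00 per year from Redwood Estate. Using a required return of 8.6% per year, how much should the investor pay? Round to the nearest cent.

Level perpetuity: PV = C / r = £3,750.00 / 0.086 = £43,604.65

£43604.65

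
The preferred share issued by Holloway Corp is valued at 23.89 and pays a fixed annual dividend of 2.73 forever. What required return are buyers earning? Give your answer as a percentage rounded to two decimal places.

P = C/r ⇒ r = C/P = 2.73/23.89 = 0.114274

11.43%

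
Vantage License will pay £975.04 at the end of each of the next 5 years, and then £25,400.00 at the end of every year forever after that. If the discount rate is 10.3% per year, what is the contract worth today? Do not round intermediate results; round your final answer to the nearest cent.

PV of 5-year annuity: £975.04 × [1 − (1+0.103)^−5] / 0.103 = 3668.01479
Perpetuity value at year 5: £25,400.00 / 0.103 = 246601.94175
PV of perpetuity: 246601.94175 / (1+0.103)^5 = 151049.37399
Total PV = 3668.01479 + 151049.37399 = 154717.38878

£154717.39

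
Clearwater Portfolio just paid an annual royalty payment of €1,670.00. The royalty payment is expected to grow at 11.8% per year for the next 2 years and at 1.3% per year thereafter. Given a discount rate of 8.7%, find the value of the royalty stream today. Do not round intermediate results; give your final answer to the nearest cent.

D_1 = 1867.06000
D_2 = 2087.37308
Terminal value at year 2: TV = D_2×(1+g_2)/(r−g_2) = 2114.50893/0.074 = 28574.44500
P_0 = D_1/(1+r)^1 + D_2/(1+r)^2 + TV/(1+r)^2
    = 1717.62649 + 1766.61124 + 24183.47553 = 27667.71327

€27667.71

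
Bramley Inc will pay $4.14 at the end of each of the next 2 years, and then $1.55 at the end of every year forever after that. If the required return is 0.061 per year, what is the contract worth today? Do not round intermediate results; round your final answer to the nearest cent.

$30.15

PV of 2-year annuity: $4.14 × [1 − (1+0.061)^−2] / 0.061 = 7.57962
Perpetuity value at year 2: $1.55 / 0.061 = 25.40984
PV of perpetuity: 25.40984 / (1+0.061)^2 = 22.57205
Total PV = 7.57962 + 22.57205 = 30.15168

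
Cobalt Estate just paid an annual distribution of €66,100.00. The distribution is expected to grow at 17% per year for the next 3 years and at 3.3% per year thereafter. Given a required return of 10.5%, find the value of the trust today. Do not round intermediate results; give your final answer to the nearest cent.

D_1 = 77337.00000
D_2 = 90484.29000
D_3 = 105866.61930
Terminal value at year 3: TV = D_3×(1+g_2)/(r−g_2) = 109360.21774/0.072 = 1518891.91301
P_0 = D_1/(1+r)^1 + D_2/(1+r)^2 + D_3/(1+r)^3 + TV/(1+r)^3
    = 69988.23529 + 74105.19031 + 78464.31915 + 1125745.02341 = 1348302.76817

€1348302.77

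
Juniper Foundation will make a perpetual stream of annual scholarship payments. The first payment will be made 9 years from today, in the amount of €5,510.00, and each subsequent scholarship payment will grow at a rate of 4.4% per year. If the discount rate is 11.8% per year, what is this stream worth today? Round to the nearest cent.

Value at end of year 8: C₁ / (r − g) = €5,510.00 / (0.118 − 0.044) = €74,459.4595
Discount to today: PV = €74,459.4595 / (1 + 0.118)^8 = €74,459.4595 / 2.440813 = €30,506.01

€30506.01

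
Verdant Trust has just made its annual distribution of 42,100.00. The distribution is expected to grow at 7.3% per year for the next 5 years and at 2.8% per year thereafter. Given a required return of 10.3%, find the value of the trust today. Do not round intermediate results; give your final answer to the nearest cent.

696664.65

D_1 = 45173.30000
D_2 = 48470.95090
D_3 = 52009.33032
D_4 = 55806.01143
D_5 = 59879.85026
Terminal value at year 5: TV = D_5×(1+g_2)/(r−g_2) = 61556.48607/0.075 = 820753.14761
P_0 = D_1/(1+r)^1 + D_2/(1+r)^2 + D_3/(1+r)^3 + D_4/(1+r)^4 + D_5/(1+r)^5 + TV/(1+r)^5
    = 40954.94107 + 39841.02608 + 38757.40797 + 37703.26269 + 36677.78864 + 502730.22291 = 696664.64935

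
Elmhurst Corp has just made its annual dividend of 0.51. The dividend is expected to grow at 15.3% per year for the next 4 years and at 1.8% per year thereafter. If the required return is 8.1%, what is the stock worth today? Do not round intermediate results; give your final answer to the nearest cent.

D_1 = 0.58803
D_2 = 0.67800
D_3 = 0.78173
D_4 = 0.90134
Terminal value at year 4: TV = D_4×(1+g_2)/(r−g_2) = 0.91756/0.063 = 14.56447
P_0 = D_1/(1+r)^1 + D_2/(1+r)^2 + D_3/(1+r)^3 + D_4/(1+r)^4 + TV/(1+r)^4
    = 0.54397 + 0.58020 + 0.61884 + 0.66006 + 10.66576 = 13.06883

13.07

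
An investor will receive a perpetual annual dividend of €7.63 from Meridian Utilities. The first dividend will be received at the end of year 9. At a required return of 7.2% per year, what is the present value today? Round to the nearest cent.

€60.76

Value at end of year 8: C / r = €7.63 / 0.072 = €105.9722
Discount to today: PV = €105.9722 / (1 + 0.072)^8 = €105.9722 / 1.744047 = €60.76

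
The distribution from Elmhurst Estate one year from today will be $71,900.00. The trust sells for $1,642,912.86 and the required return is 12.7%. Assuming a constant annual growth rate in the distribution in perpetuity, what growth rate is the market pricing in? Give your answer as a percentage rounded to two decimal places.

P = D₁/(r−g) ⇒ g = r − D₁/P = 0.127 − $71,900.00/$1,642,912.86 = 0.083236

8.32%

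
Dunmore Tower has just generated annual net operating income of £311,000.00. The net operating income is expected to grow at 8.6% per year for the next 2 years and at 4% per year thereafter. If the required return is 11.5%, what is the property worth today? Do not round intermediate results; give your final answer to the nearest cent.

D_1 = 337746.00000
D_2 = 366792.15600
Terminal value at year 2: TV = D_2×(1+g_2)/(r−g_2) = 381463.84224/0.075 = 5086184.56320
P_0 = D_1/(1+r)^1 + D_2/(1+r)^2 + TV/(1+r)^2
    = 302911.21076 + 295032.80259 + 4091121.52925 = 4689065.54260

£4689065.54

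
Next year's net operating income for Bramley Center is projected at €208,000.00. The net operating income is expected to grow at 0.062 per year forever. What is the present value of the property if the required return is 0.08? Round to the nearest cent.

€11555555.56

Growing perpetuity: P = D₁ / (r − g) = €208,000.0000 / (0.08 − 0.062) = €11,555,555.56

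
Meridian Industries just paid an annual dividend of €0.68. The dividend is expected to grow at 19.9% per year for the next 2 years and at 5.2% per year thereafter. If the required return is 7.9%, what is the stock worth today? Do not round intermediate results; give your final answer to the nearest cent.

D_1 = 0.81532
D_2 = 0.97757
Terminal value at year 2: TV = D_2×(1+g_2)/(r−g_2) = 1.02840/0.027 = 38.08897
P_0 = D_1/(1+r)^1 + D_2/(1+r)^2 + TV/(1+r)^2
    = 0.75563 + 0.83966 + 32.71571 = 34.31100

€34.31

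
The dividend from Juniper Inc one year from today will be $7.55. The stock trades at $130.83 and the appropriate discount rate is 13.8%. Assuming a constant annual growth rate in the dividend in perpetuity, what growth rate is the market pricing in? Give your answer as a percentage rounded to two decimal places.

8.03%

P = D₁/(r−g) ⇒ g = r − D₁/P = 0.138 − $7.55/$130.83 = 0.080292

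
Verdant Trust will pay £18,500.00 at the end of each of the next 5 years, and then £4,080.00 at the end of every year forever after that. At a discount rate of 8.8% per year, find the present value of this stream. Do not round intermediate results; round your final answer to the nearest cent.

£102744.69

PV of 5-year annuity: £18,500.00 × [1 − (1+0.088)^−5] / 0.088 = 72333.52364
Perpetuity value at year 5: £4,080.00 / 0.088 = 46363.63636
PV of perpetuity: 46363.63636 / (1+0.088)^5 = 30411.16196
Total PV = 72333.52364 + 30411.16196 = 102744.68560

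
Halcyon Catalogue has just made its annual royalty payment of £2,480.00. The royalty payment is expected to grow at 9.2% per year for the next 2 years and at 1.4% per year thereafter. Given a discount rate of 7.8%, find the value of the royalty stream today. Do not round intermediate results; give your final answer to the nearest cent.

£45376.75

D_1 = 2708.16000
D_2 = 2957.31072
Terminal value at year 2: TV = D_2×(1+g_2)/(r−g_2) = 2998.71307/0.064 = 46854.89172
P_0 = D_1/(1+r)^1 + D_2/(1+r)^2 + TV/(1+r)^2
    = 2512.20779 + 2544.83387 + 40319.71159 = 45376.75325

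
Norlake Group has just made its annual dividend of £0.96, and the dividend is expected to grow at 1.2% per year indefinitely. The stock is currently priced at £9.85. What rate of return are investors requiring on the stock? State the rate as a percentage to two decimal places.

D₁ = £0.96 × 1.012 = £0.9715
P = D₁/(r − g) ⇒ r = D₁/P + g = £0.9715/£9.85 + 0.012 = 0.098631 + 0.012 = 0.110631

11.06%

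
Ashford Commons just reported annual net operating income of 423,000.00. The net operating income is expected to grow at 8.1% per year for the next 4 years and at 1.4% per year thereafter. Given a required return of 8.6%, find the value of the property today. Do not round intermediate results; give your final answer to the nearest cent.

7520909.72

D_1 = 457263.00000
D_2 = 494301.30300
D_3 = 534339.70854
D_4 = 577621.22493
Terminal value at year 4: TV = D_4×(1+g_2)/(r−g_2) = 585707.92208/0.072 = 8134832.25117
P_0 = D_1/(1+r)^1 + D_2/(1+r)^2 + D_3/(1+r)^3 + D_4/(1+r)^4 + TV/(1+r)^4
    = 421052.48619 + 419113.93883 + 417184.31664 + 415263.57854 + 5848295.39774 = 7520909.71793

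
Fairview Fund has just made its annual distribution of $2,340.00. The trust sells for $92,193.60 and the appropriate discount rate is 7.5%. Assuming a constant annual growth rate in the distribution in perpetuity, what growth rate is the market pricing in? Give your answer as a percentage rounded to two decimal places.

4.84%

P = D₀(1+g)/(r−g) ⇒ P(r−g) = D₀(1+g) ⇒ g(P+D₀) = P·r − D₀
g = (P·r − D₀)/(P + D₀) = ($92,193.60×0.075 − $2,340.00) / ($92,193.60 + $2,340.00) = 0.048390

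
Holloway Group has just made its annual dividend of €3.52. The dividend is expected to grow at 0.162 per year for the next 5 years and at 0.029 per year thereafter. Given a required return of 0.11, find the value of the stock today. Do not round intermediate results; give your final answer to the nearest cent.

€76.45

D_1 = 4.09024
D_2 = 4.75286
D_3 = 5.52282
D_4 = 6.41752
D_5 = 7.45716
Terminal value at year 5: TV = D_5×(1+g_2)/(r−g_2) = 7.67341/0.081 = 94.73352
P_0 = D_1/(1+r)^1 + D_2/(1+r)^2 + D_3/(1+r)^3 + D_4/(1+r)^4 + D_5/(1+r)^5 + TV/(1+r)^5
    = 3.68490 + 3.85753 + 4.03824 + 4.22742 + 4.42546 + 56.21973 = 76.45328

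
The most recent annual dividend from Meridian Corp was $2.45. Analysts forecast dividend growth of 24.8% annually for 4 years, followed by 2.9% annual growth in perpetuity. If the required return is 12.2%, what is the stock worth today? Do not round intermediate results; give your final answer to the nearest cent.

D_1 = 3.05760
D_2 = 3.81588
D_3 = 4.76222
D_4 = 5.94326
Terminal value at year 4: TV = D_4×(1+g_2)/(r−g_2) = 6.11561/0.093 = 65.75925
P_0 = D_1/(1+r)^1 + D_2/(1+r)^2 + D_3/(1+r)^3 + D_4/(1+r)^4 + TV/(1+r)^4
    = 2.72513 + 3.03116 + 3.37156 + 3.75019 + 41.49401 = 54.37206

$54.37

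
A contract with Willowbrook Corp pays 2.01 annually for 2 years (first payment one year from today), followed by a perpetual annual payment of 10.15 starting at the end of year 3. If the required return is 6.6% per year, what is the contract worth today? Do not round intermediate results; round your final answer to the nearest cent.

PV of 2-year annuity: 2.01 × [1 − (1+0.066)^−2] / 0.066 = 3.65437
Perpetuity value at year 2: 10.15 / 0.066 = 153.78788
PV of perpetuity: 153.78788 / (1+0.066)^2 = 135.33424
Total PV = 3.65437 + 135.33424 = 138.98861

138.99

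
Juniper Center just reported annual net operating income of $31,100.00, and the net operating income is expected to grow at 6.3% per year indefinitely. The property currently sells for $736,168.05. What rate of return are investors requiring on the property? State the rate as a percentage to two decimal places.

10.79%

D₁ = $31,100.00 × 1.063 = $33,059.3000
P = D₁/(r − g) ⇒ r = D₁/P + g = $33,059.3000/$736,168.05 + 0.063 = 0.044907 + 0.063 = 0.107907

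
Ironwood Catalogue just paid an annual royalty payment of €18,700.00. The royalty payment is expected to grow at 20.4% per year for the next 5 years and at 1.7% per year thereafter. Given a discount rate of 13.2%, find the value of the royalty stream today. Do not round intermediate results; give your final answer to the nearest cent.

D_1 = 22514.80000
D_2 = 27107.81920
D_3 = 32637.81432
D_4 = 39295.92844
D_5 = 47312.29784
Terminal value at year 5: TV = D_5×(1+g_2)/(r−g_2) = 48116.60690/0.115 = 418405.27741
P_0 = D_1/(1+r)^1 + D_2/(1+r)^2 + D_3/(1+r)^3 + D_4/(1+r)^4 + D_5/(1+r)^5 + TV/(1+r)^5
    = 19889.39929 + 21154.44943 + 22499.96211 + 23931.05511 + 25453.17168 + 225094.57046 = 338022.60808

€338022.61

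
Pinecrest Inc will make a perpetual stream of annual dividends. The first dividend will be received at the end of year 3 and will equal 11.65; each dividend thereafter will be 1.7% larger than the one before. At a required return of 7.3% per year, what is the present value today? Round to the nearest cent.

Value at end of year 2: C₁ / (r − g) = 11.65 / (0.073 − 0.017) = 208.0357
Discount to today: PV = 208.0357 / (1 + 0.073)^2 = 208.0357 / 1.151329 = 180.69

180.69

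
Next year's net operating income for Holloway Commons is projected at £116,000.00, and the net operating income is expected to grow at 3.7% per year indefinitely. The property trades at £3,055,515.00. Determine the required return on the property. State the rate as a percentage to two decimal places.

7.50%

P = D₁/(r − g) ⇒ r = D₁/P + g = £116,000.0000/£3,055,515.00 + 0.037 = 0.037964 + 0.037 = 0.074964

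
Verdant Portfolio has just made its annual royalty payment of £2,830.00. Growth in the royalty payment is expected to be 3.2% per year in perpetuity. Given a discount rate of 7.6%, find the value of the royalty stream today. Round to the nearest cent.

D₁ = D₀ × (1 + g) = £2,830.00 × 1.032 = £2,920.5600
Growing perpetuity: P = D₁ / (r − g) = £2,920.5600 / (0.076 − 0.032) = £66,376.36

£66376.36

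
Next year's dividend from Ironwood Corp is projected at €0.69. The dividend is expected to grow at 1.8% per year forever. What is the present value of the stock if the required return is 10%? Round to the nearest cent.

€8.41

Growing perpetuity: P = D₁ / (r − g) = €0.6900 / (0.1 − 0.018) = €8.41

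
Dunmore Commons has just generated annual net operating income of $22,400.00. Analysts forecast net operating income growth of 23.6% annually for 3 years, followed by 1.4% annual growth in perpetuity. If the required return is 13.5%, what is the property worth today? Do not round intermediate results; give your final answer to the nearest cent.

$322305.11

D_1 = 27686.40000
D_2 = 34220.39040
D_3 = 42296.40253
Terminal value at year 3: TV = D_3×(1+g_2)/(r−g_2) = 42888.55217/0.121 = 354450.84438
P_0 = D_1/(1+r)^1 + D_2/(1+r)^2 + D_3/(1+r)^3 + TV/(1+r)^3
    = 24393.30396 + 26563.98564 + 28927.82930 + 242419.99095 = 322305.10985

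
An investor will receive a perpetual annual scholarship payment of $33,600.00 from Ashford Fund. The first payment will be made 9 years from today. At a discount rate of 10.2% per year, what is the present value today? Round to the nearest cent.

Value at end of year 8: C / r = $33,600.00 / 0.102 = $329,411.7647
Discount to today: PV = $329,411.7647 / (1 + 0.102)^8 = $329,411.7647 / 2.174967 = $151,455.95

$151455.95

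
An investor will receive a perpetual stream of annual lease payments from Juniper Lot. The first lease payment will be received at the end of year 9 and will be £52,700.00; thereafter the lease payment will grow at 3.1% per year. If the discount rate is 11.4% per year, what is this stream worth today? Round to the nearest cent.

Value at end of year 8: C₁ / (r − g) = £52,700.00 / (0.114 − 0.031) = £634,939.7590
Discount to today: PV = £634,939.7590 / (1 + 0.114)^8 = £634,939.7590 / 2.371819 = £267,701.62

£267701.62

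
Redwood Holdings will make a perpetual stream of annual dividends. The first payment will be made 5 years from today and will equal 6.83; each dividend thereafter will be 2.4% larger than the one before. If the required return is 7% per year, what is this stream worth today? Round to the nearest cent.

Value at end of year 4: C₁ / (r − g) = 6.83 / (0.07 − 0.024) = 148.4783
Discount to today: PV = 148.4783 / (1 + 0.07)^4 = 148.4783 / 1.310796 = 113.27

113.27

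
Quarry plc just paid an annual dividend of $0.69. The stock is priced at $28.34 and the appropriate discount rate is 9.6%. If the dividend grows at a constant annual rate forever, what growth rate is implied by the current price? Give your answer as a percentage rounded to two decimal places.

6.99%

P = D₀(1+g)/(r−g) ⇒ P(r−g) = D₀(1+g) ⇒ g(P+D₀) = P·r − D₀
g = (P·r − D₀)/(P + D₀) = ($28.34×0.096 − $0.69) / ($28.34 + $0.69) = 0.069950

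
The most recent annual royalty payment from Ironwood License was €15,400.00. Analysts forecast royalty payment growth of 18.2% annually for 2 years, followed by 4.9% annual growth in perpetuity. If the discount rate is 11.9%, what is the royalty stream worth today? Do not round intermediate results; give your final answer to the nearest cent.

D_1 = 18202.80000
D_2 = 21515.70960
Terminal value at year 2: TV = D_2×(1+g_2)/(r−g_2) = 22569.97937/0.07 = 322428.27672
P_0 = D_1/(1+r)^1 + D_2/(1+r)^2 + TV/(1+r)^2
    = 16267.02413 + 17182.86195 + 257497.45977 = 290947.34584

€290947.35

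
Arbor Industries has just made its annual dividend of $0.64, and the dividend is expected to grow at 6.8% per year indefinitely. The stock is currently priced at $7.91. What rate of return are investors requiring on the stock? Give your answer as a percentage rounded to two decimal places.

D₁ = $0.64 × 1.068 = $0.6835
P = D₁/(r − g) ⇒ r = D₁/P + g = $0.6835/$7.91 + 0.068 = 0.086412 + 0.068 = 0.154412

15.44%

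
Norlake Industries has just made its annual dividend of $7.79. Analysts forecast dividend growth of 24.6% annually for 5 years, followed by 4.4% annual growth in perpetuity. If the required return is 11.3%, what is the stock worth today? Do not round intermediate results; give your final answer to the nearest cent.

$262.60

D_1 = 9.70634
D_2 = 12.09410
D_3 = 15.06925
D_4 = 18.77628
D_5 = 23.39525
Terminal value at year 5: TV = D_5×(1+g_2)/(r−g_2) = 24.42464/0.069 = 353.98029
P_0 = D_1/(1+r)^1 + D_2/(1+r)^2 + D_3/(1+r)^3 + D_4/(1+r)^4 + D_5/(1+r)^5 + TV/(1+r)^5
    = 8.72088 + 9.76300 + 10.92965 + 12.23570 + 13.69783 + 207.25416 = 262.60122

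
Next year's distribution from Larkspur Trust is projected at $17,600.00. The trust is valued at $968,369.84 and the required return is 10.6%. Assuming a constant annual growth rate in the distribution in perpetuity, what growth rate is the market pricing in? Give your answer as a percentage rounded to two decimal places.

8.78%

P = D₁/(r−g) ⇒ g = r − D₁/P = 0.106 − $17,600.00/$968,369.84 = 0.087825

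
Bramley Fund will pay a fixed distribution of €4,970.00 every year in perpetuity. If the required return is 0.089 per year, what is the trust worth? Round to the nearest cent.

€55842.70

Level perpetuity: PV = C / r = €4,970.00 / 0.089 = €55,842.70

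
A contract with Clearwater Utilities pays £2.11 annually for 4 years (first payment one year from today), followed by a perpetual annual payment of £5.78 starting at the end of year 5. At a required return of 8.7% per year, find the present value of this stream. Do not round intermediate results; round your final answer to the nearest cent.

£54.47

PV of 4-year annuity: £2.11 × [1 − (1+0.087)^−4] / 0.087 = 6.88107
Perpetuity value at year 4: £5.78 / 0.087 = 66.43678
PV of perpetuity: 66.43678 / (1+0.087)^4 = 47.58723
Total PV = 6.88107 + 47.58723 = 54.46829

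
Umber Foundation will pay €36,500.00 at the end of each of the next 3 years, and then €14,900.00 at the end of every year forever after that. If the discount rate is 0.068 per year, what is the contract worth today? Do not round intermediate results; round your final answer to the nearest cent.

PV of 3-year annuity: €36,500.00 × [1 − (1+0.068)^−3] / 0.068 = 96138.63110
Perpetuity value at year 3: €14,900.00 / 0.068 = 219117.64706
PV of perpetuity: 219117.64706 / (1+0.068)^3 = 179872.01409
Total PV = 96138.63110 + 179872.01409 = 276010.64519

€276010.65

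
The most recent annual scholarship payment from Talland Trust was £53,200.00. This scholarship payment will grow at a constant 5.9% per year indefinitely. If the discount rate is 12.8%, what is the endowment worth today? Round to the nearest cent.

£816504.35

D₁ = D₀ × (1 + g) = £53,200.00 × 1.059 = £56,338.8000
Growing perpetuity: P = D₁ / (r − g) = £56,338.8000 / (0.128 − 0.059) = £816,504.35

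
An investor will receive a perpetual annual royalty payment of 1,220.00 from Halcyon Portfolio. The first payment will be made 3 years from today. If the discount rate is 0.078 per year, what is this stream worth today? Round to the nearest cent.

13459.46

Value at end of year 2: C / r = 1,220.00 / 0.078 = 15,641.0256
Discount to today: PV = 15,641.0256 / (1 + 0.078)^2 = 15,641.0256 / 1.162084 = 13,459.46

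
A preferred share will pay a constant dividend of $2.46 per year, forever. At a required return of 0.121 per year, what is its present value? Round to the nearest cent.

$20.33

Level perpetuity: PV = C / r = $2.46 / 0.121 = $20.33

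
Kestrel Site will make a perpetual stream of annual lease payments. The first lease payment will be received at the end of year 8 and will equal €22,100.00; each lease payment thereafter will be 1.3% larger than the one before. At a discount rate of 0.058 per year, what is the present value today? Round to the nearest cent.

€330963.49

Value at end of year 7: C₁ / (r − g) = €22,100.00 / (0.058 − 0.013) = €491,111.1111
Discount to today: PV = €491,111.1111 / (1 + 0.058)^7 = €491,111.1111 / 1.483883 = €330,963.49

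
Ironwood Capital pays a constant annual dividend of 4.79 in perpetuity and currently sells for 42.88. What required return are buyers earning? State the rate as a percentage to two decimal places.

P = C/r ⇒ r = C/P = 4.79/42.88 = 0.111707

11.17%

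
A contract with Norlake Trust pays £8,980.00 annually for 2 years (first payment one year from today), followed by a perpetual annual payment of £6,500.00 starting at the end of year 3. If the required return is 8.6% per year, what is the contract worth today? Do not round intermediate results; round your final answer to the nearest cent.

£79967.78

PV of 2-year annuity: £8,980.00 × [1 − (1+0.086)^−2] / 0.086 = 15882.94347
Perpetuity value at year 2: £6,500.00 / 0.086 = 75581.39535
PV of perpetuity: 75581.39535 / (1+0.086)^2 = 64084.83270
Total PV = 15882.94347 + 64084.83270 = 79967.77617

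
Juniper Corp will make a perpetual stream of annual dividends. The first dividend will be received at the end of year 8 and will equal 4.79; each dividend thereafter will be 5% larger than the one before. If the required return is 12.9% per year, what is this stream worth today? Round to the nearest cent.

Value at end of year 7: C₁ / (r − g) = 4.79 / (0.129 − 0.05) = 60.6329
Discount to today: PV = 60.6329 / (1 + 0.129)^7 = 60.6329 / 2.338070 = 25.93

25.93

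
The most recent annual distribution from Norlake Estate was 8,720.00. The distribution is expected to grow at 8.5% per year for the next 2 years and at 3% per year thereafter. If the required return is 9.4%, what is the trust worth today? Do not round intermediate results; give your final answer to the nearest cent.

155263.35

D_1 = 9461.20000
D_2 = 10265.40200
Terminal value at year 2: TV = D_2×(1+g_2)/(r−g_2) = 10573.36406/0.064 = 165208.81344
P_0 = D_1/(1+r)^1 + D_2/(1+r)^2 + TV/(1+r)^2
    = 8648.26325 + 8577.11666 + 138037.97132 = 155263.35123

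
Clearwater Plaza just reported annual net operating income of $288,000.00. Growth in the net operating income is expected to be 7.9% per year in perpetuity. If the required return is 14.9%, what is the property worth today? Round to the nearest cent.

D₁ = D₀ × (1 + g) = $288,000.00 × 1.079 = $310,752.0000
Growing perpetuity: P = D₁ / (r − g) = $310,752.0000 / (0.149 − 0.079) = $4,439,314.29

$4439314.29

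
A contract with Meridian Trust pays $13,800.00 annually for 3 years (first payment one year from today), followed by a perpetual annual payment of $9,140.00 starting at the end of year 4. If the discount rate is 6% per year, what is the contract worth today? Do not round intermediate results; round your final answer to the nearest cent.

$164789.57

PV of 3-year annuity: $13,800.00 × [1 − (1+0.06)^−3] / 0.06 = 36887.56490
Perpetuity value at year 3: $9,140.00 / 0.06 = 152333.33333
PV of perpetuity: 152333.33333 / (1+0.06)^3 = 127902.00412
Total PV = 36887.56490 + 127902.00412 = 164789.56902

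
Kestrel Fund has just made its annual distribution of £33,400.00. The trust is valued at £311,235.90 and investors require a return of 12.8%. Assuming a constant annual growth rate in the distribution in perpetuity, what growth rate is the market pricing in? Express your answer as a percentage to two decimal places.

P = D₀(1+g)/(r−g) ⇒ P(r−g) = D₀(1+g) ⇒ g(P+D₀) = P·r − D₀
g = (P·r − D₀)/(P + D₀) = (£311,235.90×0.128 − £33,400.00) / (£311,235.90 + £33,400.00) = 0.018681

1.87%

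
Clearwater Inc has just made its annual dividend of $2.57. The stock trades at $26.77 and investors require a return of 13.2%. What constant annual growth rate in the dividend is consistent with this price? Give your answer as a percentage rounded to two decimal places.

3.28%

P = D₀(1+g)/(r−g) ⇒ P(r−g) = D₀(1+g) ⇒ g(P+D₀) = P·r − D₀
g = (P·r − D₀)/(P + D₀) = ($26.77×0.132 − $2.57) / ($26.77 + $2.57) = 0.032844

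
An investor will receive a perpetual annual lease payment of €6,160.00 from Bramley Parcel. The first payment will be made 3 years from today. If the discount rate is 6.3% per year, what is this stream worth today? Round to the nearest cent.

Value at end of year 2: C / r = €6,160.00 / 0.063 = €97,777.7778
Discount to today: PV = €97,777.7778 / (1 + 0.063)^2 = €97,777.7778 / 1.129969 = €86,531.38

€86531.38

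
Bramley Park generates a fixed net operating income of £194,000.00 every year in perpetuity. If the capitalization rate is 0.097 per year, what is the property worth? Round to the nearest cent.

£2000000.00

Level perpetuity: PV = C / r = £194,000.00 / 0.097 = £2,000,000.00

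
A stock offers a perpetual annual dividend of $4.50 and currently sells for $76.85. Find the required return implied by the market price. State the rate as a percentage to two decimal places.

5.86%

P = C/r ⇒ r = C/P = $4.50/$76.85 = 0.058556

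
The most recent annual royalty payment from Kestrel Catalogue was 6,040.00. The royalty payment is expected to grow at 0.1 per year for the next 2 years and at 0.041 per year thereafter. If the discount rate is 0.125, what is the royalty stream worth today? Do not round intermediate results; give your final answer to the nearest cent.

83243.34

D_1 = 6644.00000
D_2 = 7308.40000
Terminal value at year 2: TV = D_2×(1+g_2)/(r−g_2) = 7608.04440/0.084 = 90571.95714
P_0 = D_1/(1+r)^1 + D_2/(1+r)^2 + TV/(1+r)^2
    = 5905.77778 + 5774.53827 + 71563.02787 = 83243.34392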